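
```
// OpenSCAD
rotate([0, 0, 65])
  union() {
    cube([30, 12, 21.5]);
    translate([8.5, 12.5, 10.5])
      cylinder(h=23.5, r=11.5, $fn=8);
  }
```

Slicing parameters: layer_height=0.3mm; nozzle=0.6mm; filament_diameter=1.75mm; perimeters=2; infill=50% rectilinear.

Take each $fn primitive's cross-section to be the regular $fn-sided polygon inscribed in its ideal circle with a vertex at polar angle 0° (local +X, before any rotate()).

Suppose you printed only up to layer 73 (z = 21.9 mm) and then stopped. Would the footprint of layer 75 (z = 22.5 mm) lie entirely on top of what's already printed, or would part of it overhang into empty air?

entirely on top

Compare the two slices. At z = 21.9: the cube is absent (z outside [0, 21.5]); the r=11.5 cylinder at (8.5, 12.5) contributes a regular 8-gon of circumradius 11.5 (area = (8/2)·11.500²·sin(360°/8) = 374.06 mm²); Combining (union): only the r=11.5 cylinder at (8.5, 12.5) is present, so the union is just that shape — area = 374.06 mm²; (rotated 65° about Z; rotation is an isometry so areas/perimeters/island counts are preserved). At z = 22.5: the cube does not reach this height (z outside [0, 21.5]); the r=11.5 cylinder at (8.5, 12.5) contributes a regular 8-gon of circumradius 11.5 (area = (8/2)·11.500²·sin(360°/8) = 374.06 mm²); Merging all regions: only the r=11.5 cylinder at (8.5, 12.5) is present, so the union is just that shape — area = 374.06 mm²; (whole slice rotated 65° about Z — lengths, areas and connectivity unchanged). Checking containment: the cross-section at z = 22.5 is a subset of the cross-section at z = 21.9.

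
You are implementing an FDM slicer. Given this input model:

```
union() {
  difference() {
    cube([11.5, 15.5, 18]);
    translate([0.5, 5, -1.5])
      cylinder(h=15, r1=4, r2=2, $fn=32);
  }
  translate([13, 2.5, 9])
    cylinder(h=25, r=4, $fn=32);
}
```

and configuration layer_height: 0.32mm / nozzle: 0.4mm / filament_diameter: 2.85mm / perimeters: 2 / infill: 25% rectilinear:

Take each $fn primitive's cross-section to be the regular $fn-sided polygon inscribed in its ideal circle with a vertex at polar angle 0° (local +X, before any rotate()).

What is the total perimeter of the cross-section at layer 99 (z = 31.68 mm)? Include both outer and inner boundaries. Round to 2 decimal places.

At z = 31.68 mm: the cube is absent (z outside [0, 18]); the cone at (0.5, 5) does not reach this height (z outside [-1.5, 13.5]); Subtracting the remaining from the first: the first operand is absent here, so nothing remains; the r=4 cylinder at (13, 2.5) contributes a regular 32-gon of circumradius 4 (perimeter = 2·32·4.000·sin(180°/32) = 25.09 mm); Combining (union): only the r=4 cylinder at (13, 2.5) is present, so the union is just that shape — boundary = 25.09 mm. Overall, the cross-section is a single solid region. Total boundary length (outer) = 25.09 mm.

25.09 mm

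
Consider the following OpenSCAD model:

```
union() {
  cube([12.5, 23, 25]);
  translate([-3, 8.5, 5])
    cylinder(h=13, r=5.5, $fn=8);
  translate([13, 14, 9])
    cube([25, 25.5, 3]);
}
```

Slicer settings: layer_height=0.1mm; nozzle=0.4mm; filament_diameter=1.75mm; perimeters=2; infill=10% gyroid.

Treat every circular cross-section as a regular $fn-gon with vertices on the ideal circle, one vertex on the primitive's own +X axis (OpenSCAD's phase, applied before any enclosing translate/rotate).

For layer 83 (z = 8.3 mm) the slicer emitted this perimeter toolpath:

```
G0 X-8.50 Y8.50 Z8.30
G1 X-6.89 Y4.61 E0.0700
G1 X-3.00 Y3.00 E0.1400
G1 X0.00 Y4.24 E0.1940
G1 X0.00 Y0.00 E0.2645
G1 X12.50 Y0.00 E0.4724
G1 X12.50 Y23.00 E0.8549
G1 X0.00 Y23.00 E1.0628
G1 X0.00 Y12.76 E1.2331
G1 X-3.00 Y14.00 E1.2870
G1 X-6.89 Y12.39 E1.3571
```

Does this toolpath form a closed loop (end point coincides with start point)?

Start point (G0): (-8.50, 8.50). End point (last G1): the path does not return to the start — open.

no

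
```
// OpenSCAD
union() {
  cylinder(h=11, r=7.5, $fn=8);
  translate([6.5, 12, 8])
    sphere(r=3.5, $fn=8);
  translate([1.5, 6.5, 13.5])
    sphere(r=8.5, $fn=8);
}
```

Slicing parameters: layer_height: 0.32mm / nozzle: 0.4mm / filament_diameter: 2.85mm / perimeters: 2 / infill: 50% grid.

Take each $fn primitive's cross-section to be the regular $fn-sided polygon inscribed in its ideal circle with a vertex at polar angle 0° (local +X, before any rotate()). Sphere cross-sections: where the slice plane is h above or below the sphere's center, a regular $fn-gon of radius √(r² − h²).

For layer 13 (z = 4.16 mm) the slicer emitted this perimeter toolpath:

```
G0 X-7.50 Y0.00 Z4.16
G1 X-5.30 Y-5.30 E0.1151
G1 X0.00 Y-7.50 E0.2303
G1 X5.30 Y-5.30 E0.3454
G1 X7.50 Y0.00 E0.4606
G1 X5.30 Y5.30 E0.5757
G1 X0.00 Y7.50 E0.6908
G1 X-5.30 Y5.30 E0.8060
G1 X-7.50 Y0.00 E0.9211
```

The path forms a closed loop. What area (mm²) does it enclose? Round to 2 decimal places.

Apply the shoelace formula to the sequence of (X, Y) vertices; enclosed area = 159.00 mm².

159.00 mm²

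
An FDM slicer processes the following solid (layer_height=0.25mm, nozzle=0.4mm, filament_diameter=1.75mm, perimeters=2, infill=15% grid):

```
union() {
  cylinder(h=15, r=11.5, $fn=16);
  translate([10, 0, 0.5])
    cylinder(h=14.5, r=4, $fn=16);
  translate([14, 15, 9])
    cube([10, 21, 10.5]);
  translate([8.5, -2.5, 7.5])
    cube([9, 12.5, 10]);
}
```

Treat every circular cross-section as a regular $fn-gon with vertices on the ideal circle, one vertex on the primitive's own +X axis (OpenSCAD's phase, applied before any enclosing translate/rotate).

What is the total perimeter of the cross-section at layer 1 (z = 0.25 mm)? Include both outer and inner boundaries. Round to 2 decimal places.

71.79 mm

At z = 0.25 mm: the r=11.5 cylinder gives a regular 16-gon of circumradius 11.5 (constant along its height) (perimeter = 2·16·11.500·sin(180°/16) = 71.79 mm); the cylinder at (10, 0) is absent (z outside [0.5, 15]); the cube at (14, 15) is not intersected at this z (z outside [9, 19.5]); the cube at (8.5, -2.5) is not intersected at this z (z outside [7.5, 17.5]); Combining (union): only the r=11.5 cylinder is present, so the union is just that shape — boundary = 71.79 mm. Overall, the cross-section is a single solid region. Total boundary length (outer) = 71.79 mm.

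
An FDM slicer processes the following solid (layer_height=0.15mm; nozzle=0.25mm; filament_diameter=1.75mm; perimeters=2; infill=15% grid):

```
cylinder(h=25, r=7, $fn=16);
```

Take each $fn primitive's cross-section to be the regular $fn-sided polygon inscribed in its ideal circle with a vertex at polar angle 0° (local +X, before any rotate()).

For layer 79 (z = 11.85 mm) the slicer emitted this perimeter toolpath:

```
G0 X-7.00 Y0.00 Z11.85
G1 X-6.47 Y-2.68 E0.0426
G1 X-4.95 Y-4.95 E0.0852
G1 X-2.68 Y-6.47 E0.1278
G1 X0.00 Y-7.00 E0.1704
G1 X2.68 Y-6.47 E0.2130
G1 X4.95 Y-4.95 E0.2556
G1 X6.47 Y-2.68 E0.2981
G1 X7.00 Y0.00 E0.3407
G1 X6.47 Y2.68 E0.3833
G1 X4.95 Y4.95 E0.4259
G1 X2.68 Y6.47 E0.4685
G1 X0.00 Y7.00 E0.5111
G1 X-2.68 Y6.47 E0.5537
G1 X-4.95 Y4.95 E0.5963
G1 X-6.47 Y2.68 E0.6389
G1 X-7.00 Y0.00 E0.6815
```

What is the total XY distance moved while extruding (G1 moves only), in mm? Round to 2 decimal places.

Sum the Euclidean lengths of each G1 segment: total = 43.71 mm.

43.71 mm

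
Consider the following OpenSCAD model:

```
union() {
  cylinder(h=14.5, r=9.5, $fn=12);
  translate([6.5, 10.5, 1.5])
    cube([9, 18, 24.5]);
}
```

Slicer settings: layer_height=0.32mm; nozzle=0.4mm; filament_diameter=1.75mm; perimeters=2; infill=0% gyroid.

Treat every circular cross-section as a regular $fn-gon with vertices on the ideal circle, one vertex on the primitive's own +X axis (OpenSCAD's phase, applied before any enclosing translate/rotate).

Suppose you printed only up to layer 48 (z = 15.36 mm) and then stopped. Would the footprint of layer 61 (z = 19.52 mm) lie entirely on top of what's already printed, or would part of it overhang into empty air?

entirely on top

Compare the two slices. At z = 15.36: the cylinder does not reach this height (z outside [0, 14.5]); the cube at (6.5, 10.5) (footprint 9×18) is included at this height (area 162.00 mm²); Taking the union: only the 9×18 cube at (6.5, 10.5) is present, so the union is just that shape — area = 162.00 mm². At z = 19.52: the cylinder is not intersected at this z (z outside [0, 14.5]); the cube at (6.5, 10.5) (footprint 9×18) is included at this height (area 162.00 mm²); Merging all regions: only the 9×18 cube at (6.5, 10.5) is present, so the union is just that shape — area = 162.00 mm². Checking containment: the cross-section at z = 19.52 is a subset of the cross-section at z = 15.36.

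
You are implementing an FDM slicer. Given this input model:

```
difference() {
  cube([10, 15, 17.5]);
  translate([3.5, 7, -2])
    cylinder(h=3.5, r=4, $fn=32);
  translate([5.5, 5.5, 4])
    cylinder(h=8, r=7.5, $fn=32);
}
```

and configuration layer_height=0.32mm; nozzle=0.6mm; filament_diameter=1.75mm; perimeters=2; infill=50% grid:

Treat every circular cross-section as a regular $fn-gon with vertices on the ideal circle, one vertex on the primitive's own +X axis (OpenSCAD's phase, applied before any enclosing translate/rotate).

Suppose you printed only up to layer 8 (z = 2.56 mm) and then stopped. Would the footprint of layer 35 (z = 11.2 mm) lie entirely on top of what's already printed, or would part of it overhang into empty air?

Compare the two slices. At z = 2.56: the cube is present — its section is the full 10×15 rectangle (area 150.00 mm²); the cylinder at (3.5, 7) is not intersected at this z (z outside [-2, 1.5]); the cylinder at (5.5, 5.5) does not reach this height (z outside [4, 12]); After the difference (first − rest): none of the subtracted shapes is present at this height, so the 10×15 cube is unchanged — area = 150.00 mm². At z = 11.2: the cube is present — its section is the full 10×15 rectangle (area 150.00 mm²); the cylinder at (3.5, 7) does not reach this height (z outside [-2, 1.5]); the r=7.5 cylinder at (5.5, 5.5) contributes a regular 32-gon of circumradius 7.5 (area = (32/2)·7.500²·sin(360°/32) = 175.58 mm²); Subtracting the remaining from the first: starting from the 10×15 cube (150.00 mm²), the r=7.5 cylinder at (5.5, 5.5) partially overlaps it — only the 123.43 mm² overlap (of its 175.58 mm²) is removed, clipping the outline — area = 26.57 mm². Checking containment: the cross-section at z = 11.2 is a subset of the cross-section at z = 2.56.

entirely on top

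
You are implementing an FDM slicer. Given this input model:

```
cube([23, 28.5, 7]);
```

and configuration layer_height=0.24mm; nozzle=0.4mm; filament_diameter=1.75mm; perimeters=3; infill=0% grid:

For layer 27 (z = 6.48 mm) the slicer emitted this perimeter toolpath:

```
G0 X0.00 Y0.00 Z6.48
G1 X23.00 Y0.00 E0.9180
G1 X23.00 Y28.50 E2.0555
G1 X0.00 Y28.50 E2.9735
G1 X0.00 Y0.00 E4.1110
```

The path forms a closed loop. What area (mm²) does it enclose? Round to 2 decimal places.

Apply the shoelace formula to the sequence of (X, Y) vertices; enclosed area = 655.50 mm².

655.50 mm²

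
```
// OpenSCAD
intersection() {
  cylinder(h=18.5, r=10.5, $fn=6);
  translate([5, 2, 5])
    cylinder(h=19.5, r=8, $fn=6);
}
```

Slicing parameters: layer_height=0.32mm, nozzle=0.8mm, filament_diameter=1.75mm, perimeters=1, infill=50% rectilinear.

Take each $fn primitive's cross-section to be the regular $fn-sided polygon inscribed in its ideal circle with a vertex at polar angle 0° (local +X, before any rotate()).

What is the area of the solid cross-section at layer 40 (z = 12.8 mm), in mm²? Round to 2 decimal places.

At z = 12.8 mm: the r=10.5 cylinder contributes a regular 6-gon of circumradius 10.5 (area = (6/2)·10.500²·sin(360°/6) = 286.44 mm²); the r=8 cylinder at (5, 2) contributes a regular 6-gon of circumradius 8 (area = (6/2)·8.000²·sin(360°/6) = 166.28 mm²); Keeping only the common overlap: the r=8 cylinder at (5, 2) partially overlaps the r=10.5 cylinder; clipping to the common part keeps 129.33 mm² — area = 129.33 mm². Overall, the cross-section is a single solid region. Net area = 129.33 mm².

129.33 mm²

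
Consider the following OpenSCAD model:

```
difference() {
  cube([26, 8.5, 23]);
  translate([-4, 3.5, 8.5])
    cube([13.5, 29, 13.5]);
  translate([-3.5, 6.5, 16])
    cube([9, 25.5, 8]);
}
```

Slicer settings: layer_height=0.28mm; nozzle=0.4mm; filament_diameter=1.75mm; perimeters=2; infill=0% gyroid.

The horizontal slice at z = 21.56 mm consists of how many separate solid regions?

At z = 21.56 mm: the cube is present — its section is the full 26×8.5 rectangle; the cube at (-4, 3.5) is present — its section is the full 13.5×29 rectangle; the 9×25.5 cube at (-3.5, 6.5) contributes its full rectangle; After the difference (first − rest): starting from the 26×8.5 cube, the 13.5×29 cube at (-4, 3.5) partially overlaps it — only the 47.50 mm² overlap (of its 391.50 mm²) is removed, clipping the outline; the 9×25.5 cube at (-3.5, 6.5) misses the remaining region (no effect) — 1 connected region. The result has 1 disconnected region.

1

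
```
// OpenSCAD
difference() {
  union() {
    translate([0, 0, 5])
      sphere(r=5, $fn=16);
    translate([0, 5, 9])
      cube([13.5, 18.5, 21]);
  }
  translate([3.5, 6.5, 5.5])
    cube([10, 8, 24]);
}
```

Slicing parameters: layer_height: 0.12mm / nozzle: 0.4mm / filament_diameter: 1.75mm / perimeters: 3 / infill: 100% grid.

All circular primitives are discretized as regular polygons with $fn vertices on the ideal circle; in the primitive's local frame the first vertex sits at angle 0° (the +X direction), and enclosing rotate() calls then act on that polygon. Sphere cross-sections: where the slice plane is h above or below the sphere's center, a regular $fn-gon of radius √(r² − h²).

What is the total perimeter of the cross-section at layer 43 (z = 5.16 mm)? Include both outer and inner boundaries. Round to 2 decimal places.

31.20 mm

At z = 5.16 mm: the r=5 sphere slices to a regular 16-gon of circumradius 4.997 (√(r²−h²) with h=0.16 from center) (perimeter = 2·16·4.997·sin(180°/16) = 31.20 mm); the cube at (0, 5) is not intersected at this z (z outside [9, 30]); Taking the union: only the r=5 sphere is present, so the union is just that shape — boundary = 31.20 mm; the cube at (3.5, 6.5) is absent (z outside [5.5, 29.5]); Taking the first minus the rest: none of the subtracted shapes is present at this height, so that combined region is unchanged — boundary = 31.20 mm. Overall, the cross-section is a single solid region. Total boundary length (outer) = 31.20 mm.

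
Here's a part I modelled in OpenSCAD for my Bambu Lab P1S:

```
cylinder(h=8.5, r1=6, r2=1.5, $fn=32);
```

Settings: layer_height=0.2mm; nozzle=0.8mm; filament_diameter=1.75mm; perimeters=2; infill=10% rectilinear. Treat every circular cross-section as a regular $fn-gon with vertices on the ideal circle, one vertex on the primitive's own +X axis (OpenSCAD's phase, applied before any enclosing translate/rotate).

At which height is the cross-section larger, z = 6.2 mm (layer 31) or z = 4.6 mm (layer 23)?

layer 23 (z = 4.6 mm)

Layer 31 (z = 6.2): the cone contributes a regular 32-gon of circumradius 2.718 (interpolated between r1=6 and r2=1.5 at t=0.729) (area = (32/2)·2.718²·sin(360°/32) = 23.05 mm²). So its area = 23.05 mm². Layer 23 (z = 4.6): the cone: at t=0.541 of its height the radius interpolates to r₁+(r₂−r₁)t = 3.565, giving a regular 32-gon of that circumradius (area = (32/2)·3.565²·sin(360°/32) = 39.66 mm²). So its area = 39.66 mm². Layer 23 is larger (39.66 vs 23.05 mm²).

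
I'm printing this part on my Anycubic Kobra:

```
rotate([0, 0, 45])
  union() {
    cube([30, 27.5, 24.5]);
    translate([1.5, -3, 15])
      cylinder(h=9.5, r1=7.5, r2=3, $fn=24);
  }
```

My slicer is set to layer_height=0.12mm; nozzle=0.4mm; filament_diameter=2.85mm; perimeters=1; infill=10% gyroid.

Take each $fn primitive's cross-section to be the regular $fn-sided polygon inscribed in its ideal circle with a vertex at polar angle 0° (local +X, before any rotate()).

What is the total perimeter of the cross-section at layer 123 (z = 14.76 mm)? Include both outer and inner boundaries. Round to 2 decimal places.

At z = 14.76 mm: the cube (footprint 30×27.5) is included at this height (perimeter 115.00 mm); the cone at (1.5, -3) is not intersected at this z (z outside [15, 24.5]); Merging all regions: only the 30×27.5 cube is present, so the union is just that shape — boundary = 115.00 mm; (whole slice rotated 45° about Z — lengths, areas and connectivity unchanged). Overall, the cross-section is a single solid region. Total boundary length (outer) = 115.00 mm.

115.00 mm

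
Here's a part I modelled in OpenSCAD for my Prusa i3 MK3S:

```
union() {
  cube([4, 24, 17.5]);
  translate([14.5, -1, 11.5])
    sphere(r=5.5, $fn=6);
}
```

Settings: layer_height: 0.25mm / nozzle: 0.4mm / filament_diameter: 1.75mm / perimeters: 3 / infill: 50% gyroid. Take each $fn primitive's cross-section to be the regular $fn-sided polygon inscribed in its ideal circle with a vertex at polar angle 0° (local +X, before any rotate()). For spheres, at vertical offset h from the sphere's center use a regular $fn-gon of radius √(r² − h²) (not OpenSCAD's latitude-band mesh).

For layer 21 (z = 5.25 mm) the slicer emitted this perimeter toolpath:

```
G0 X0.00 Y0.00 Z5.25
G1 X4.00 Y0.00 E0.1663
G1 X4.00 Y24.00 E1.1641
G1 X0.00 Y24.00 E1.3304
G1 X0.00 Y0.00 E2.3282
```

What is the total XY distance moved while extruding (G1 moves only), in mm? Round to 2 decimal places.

Sum the Euclidean lengths of each G1 segment: total = 56.00 mm.

56.00 mm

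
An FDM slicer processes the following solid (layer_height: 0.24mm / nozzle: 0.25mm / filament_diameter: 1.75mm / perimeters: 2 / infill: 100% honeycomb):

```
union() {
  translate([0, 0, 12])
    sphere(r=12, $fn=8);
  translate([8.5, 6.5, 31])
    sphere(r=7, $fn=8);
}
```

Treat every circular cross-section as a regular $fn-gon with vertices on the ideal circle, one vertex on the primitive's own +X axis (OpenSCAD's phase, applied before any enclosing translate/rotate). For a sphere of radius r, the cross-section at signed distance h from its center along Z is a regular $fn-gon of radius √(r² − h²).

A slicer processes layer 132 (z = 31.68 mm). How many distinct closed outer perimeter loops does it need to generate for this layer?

At z = 31.68 mm: the sphere does not reach this height (|z−center|=19.680 > r=12); the r=7 sphere at (8.5, 6.5) contributes a regular 8-gon of circumradius √(7²−0.68²) = 6.967; Taking the union: only the r=7 sphere at (8.5, 6.5) is present, so the union is just that shape — 1 connected region. The result has 1 disconnected region.

1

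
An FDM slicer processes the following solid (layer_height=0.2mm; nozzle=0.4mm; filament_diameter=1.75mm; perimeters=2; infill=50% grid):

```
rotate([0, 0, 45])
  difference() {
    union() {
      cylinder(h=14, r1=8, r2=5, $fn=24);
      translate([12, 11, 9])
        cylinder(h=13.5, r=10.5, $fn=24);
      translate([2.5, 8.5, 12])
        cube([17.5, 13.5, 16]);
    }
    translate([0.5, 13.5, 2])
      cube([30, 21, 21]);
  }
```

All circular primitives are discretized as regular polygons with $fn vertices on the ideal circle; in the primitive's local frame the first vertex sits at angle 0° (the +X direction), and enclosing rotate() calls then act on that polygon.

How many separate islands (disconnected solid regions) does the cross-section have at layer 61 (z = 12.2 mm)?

At z = 12.2 mm: the cone: at t=0.871 of its height the radius interpolates to r₁+(r₂−r₁)t = 5.386, giving a regular 24-gon of that circumradius; the r=10.5 cylinder at (12, 11) gives a regular 24-gon of circumradius 10.5 (constant along its height); the 17.5×13.5 cube at (2.5, 8.5) contributes its full rectangle; Combining (union): the regions partially overlap (shared area 201.05 mm²), so overlapping operands fuse into one piece — 2 connected regions; the cube at (0.5, 13.5) (footprint 30×21) is included at this height; After the difference (first − rest): starting from that combined region, the 30×21 cube at (0.5, 13.5) partially overlaps it — only the 154.74 mm² overlap (of its 630.00 mm²) is removed, clipping the outline — 2 connected regions; (rotated 45° about Z; rotation is an isometry so areas/perimeters/island counts are preserved). Overall, the cross-section has 2 separate islands. Island count = 2.

2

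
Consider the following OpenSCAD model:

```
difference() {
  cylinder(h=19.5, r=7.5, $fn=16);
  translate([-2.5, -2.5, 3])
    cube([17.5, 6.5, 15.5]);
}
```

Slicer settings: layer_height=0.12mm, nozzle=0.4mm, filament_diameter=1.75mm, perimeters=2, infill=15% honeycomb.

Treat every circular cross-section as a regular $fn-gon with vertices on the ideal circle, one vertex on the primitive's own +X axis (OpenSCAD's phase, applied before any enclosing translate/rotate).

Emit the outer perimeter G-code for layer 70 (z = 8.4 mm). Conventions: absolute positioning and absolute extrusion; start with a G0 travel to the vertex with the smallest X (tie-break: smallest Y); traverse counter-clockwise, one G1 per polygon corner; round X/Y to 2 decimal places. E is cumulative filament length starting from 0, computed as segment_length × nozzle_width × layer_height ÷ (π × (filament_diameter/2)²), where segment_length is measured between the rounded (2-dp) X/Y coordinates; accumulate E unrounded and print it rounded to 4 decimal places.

G0 X-7.50 Y0.00 Z8.40
G1 X-6.93 Y-2.87 E0.0584
G1 X-5.30 Y-5.30 E0.1168
G1 X-2.87 Y-6.93 E0.1752
G1 X0.00 Y-7.50 E0.2336
G1 X2.87 Y-6.93 E0.2920
G1 X5.30 Y-5.30 E0.3504
G1 X6.93 Y-2.87 E0.4087
G1 X7.00 Y-2.50 E0.4163
G1 X-2.50 Y-2.50 E0.6058
G1 X-2.50 Y4.00 E0.7356
G1 X6.17 Y4.00 E0.9086
G1 X5.30 Y5.30 E0.9398
G1 X2.87 Y6.93 E0.9982
G1 X0.00 Y7.50 E1.0566
G1 X-2.87 Y6.93 E1.1150
G1 X-5.30 Y5.30 E1.1734
G1 X-6.93 Y2.87 E1.2318
G1 X-7.50 Y0.00 E1.2902

At z = 8.4 mm: the r=7.5 cylinder contributes a regular 16-gon of circumradius 7.5; the 17.5×6.5 cube at (-2.5, -2.5) contributes its full rectangle; After the difference (first − rest): starting from the r=7.5 cylinder, the 17.5×6.5 cube at (-2.5, -2.5) partially overlaps it — only the 62.49 mm² overlap (of its 113.75 mm²) is removed, clipping the outline — 1 connected region. The outline is a single polygon with 18 vertices. Extrusion per mm of travel: 0.4 × 0.12 / (π × 0.875²) = 0.019956. Accumulating E over each segment gives final E = 1.2902.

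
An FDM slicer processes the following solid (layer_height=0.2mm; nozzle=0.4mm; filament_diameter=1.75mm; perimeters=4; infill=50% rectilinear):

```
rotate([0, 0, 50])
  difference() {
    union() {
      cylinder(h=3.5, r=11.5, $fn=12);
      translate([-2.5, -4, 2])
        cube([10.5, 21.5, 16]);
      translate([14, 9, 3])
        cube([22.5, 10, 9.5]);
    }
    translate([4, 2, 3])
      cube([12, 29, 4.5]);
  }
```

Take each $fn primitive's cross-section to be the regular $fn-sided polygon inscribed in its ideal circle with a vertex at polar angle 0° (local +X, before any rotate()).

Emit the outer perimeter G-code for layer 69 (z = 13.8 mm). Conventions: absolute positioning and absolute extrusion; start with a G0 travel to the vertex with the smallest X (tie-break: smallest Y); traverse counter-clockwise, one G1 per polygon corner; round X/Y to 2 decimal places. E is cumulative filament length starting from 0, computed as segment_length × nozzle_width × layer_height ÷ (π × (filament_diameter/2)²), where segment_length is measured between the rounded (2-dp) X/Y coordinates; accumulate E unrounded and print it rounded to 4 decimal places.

G0 X-15.01 Y9.33 Z13.80
G1 X1.46 Y-4.49 E0.7151
G1 X8.21 Y3.56 E1.0645
G1 X-8.26 Y17.38 E1.7796
G1 X-15.01 Y9.33 E2.1290

At z = 13.8 mm: the cylinder is absent (z outside [0, 3.5]); the cube at (-2.5, -4) is present — its section is the full 10.5×21.5 rectangle; the cube at (14, 9) is absent (z outside [3, 12.5]); Merging all regions: only the 10.5×21.5 cube at (-2.5, -4) is present, so the union is just that shape — 1 connected region; the cube at (4, 2) is absent (z outside [3, 7.5]); After the difference (first − rest): none of the subtracted shapes is present at this height, so that combined region is unchanged — 1 connected region; (whole slice rotated 50° about Z — lengths, areas and connectivity unchanged). The outline is a single polygon with 4 vertices. Extrusion per mm of travel: 0.4 × 0.2 / (π × 0.875²) = 0.033260. Accumulating E over each segment gives final E = 2.1290.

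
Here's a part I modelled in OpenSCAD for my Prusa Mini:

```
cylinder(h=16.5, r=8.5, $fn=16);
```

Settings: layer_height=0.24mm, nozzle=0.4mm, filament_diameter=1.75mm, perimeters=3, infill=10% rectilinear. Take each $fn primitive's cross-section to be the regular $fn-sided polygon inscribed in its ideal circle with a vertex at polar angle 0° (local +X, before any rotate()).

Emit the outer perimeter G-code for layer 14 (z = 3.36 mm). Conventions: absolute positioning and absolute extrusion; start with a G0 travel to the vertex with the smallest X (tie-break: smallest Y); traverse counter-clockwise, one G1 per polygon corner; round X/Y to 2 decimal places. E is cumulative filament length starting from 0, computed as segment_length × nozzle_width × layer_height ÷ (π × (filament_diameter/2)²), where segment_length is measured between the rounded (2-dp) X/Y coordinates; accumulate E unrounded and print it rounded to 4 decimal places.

G0 X-8.50 Y0.00 Z3.36
G1 X-7.85 Y-3.25 E0.1323
G1 X-6.01 Y-6.01 E0.2647
G1 X-3.25 Y-7.85 E0.3971
G1 X0.00 Y-8.50 E0.5294
G1 X3.25 Y-7.85 E0.6616
G1 X6.01 Y-6.01 E0.7940
G1 X7.85 Y-3.25 E0.9264
G1 X8.50 Y0.00 E1.0587
G1 X7.85 Y3.25 E1.1910
G1 X6.01 Y6.01 E1.3234
G1 X3.25 Y7.85 E1.4558
G1 X0.00 Y8.50 E1.5881
G1 X-3.25 Y7.85 E1.7203
G1 X-6.01 Y6.01 E1.8527
G1 X-7.85 Y3.25 E1.9851
G1 X-8.50 Y0.00 E2.1174

At z = 3.36 mm: the r=8.5 cylinder gives a regular 16-gon of circumradius 8.5 (constant along its height). The outline is a single polygon with 16 vertices. Extrusion per mm of travel: 0.4 × 0.24 / (π × 0.875²) = 0.039912. Accumulating E over each segment gives final E = 2.1174.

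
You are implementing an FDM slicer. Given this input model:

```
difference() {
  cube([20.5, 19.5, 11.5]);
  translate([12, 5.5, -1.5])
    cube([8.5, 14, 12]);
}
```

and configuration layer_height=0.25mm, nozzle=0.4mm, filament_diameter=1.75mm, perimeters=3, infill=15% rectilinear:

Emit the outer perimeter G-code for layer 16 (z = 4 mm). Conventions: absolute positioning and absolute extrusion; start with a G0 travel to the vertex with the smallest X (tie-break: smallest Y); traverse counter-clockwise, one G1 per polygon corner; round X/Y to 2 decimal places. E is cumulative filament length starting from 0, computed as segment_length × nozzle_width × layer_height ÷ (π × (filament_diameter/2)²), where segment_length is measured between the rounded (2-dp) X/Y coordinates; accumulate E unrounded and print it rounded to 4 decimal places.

At z = 4 mm: the cube is present — its section is the full 20.5×19.5 rectangle; the 8.5×14 cube at (12, 5.5) contributes its full rectangle; Subtracting the remaining from the first: starting from the 20.5×19.5 cube, the 8.5×14 cube at (12, 5.5) lies inside it touching the edge (removes its full 119.00 mm²) — 1 connected region. The outline is a single polygon with 6 vertices. Extrusion per mm of travel: 0.4 × 0.25 / (π × 0.875²) = 0.041575. Accumulating E over each segment gives final E = 3.3260.

G0 X0.00 Y0.00 Z4.00
G1 X20.50 Y0.00 E0.8523
G1 X20.50 Y5.50 E1.0810
G1 X12.00 Y5.50 E1.4343
G1 X12.00 Y19.50 E2.0164
G1 X0.00 Y19.50 E2.5153
G1 X0.00 Y0.00 E3.3260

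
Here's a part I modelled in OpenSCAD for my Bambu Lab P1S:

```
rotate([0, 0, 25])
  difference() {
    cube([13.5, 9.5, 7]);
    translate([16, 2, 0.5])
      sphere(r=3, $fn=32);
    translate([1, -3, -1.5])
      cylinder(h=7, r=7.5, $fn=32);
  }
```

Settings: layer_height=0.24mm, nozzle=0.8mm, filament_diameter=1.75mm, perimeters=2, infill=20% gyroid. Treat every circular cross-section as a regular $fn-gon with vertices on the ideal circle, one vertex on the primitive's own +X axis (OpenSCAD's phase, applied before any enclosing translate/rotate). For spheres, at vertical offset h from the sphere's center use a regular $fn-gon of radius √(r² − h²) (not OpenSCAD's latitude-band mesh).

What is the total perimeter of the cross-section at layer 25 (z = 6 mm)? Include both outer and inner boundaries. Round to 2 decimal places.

46.00 mm

At z = 6 mm: the cube is present — its section is the full 13.5×9.5 rectangle (perimeter 46.00 mm); the sphere at (16, 2) is not intersected at this z (|z−center|=5.500 > r=3); the cylinder at (1, -3) is absent (z outside [-1.5, 5.5]); Subtracting the remaining from the first: none of the subtracted shapes is present at this height, so the 13.5×9.5 cube is unchanged — boundary = 46.00 mm; (whole slice rotated 25° about Z — lengths, areas and connectivity unchanged). Overall, the cross-section is a single solid region. Total boundary length (outer) = 46.00 mm.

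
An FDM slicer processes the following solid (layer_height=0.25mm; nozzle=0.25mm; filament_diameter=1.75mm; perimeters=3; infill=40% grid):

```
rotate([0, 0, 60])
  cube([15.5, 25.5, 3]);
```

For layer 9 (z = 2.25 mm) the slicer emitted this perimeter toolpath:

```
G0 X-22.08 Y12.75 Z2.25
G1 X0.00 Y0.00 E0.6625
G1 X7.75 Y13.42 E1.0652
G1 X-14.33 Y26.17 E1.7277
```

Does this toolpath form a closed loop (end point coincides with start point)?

Start point (G0): (-22.08, 12.75). End point (last G1): the path does not return to the start — open.

no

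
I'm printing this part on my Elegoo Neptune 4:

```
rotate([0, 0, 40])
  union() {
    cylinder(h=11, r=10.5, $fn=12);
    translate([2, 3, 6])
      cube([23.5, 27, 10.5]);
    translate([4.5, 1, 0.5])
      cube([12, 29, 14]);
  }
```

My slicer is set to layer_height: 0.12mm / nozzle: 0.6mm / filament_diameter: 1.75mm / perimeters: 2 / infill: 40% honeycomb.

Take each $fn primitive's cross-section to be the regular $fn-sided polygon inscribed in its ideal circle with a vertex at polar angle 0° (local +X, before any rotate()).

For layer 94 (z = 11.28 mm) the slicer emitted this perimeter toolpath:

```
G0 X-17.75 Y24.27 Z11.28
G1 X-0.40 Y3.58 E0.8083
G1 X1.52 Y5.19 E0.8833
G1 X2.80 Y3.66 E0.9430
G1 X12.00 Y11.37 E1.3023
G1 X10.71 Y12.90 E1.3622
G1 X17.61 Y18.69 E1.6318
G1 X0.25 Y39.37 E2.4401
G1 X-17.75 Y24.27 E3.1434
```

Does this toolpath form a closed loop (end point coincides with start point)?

yes

Start point (G0): (-17.75, 24.27). End point (last G1): the path returns to the start — closed.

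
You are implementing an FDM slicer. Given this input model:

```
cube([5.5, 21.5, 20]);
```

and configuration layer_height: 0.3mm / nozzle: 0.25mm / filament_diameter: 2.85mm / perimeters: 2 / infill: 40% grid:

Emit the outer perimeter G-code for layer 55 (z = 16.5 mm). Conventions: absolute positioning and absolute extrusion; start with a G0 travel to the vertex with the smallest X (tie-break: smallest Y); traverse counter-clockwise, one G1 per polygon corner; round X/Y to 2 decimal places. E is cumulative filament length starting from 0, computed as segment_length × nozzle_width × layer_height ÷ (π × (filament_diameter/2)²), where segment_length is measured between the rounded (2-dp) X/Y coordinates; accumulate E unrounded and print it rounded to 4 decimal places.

G0 X0.00 Y0.00 Z16.50
G1 X5.50 Y0.00 E0.0647
G1 X5.50 Y21.50 E0.3174
G1 X0.00 Y21.50 E0.3821
G1 X0.00 Y0.00 E0.6349

At z = 16.5 mm: the cube is present — its section is the full 5.5×21.5 rectangle. The outline is a single polygon with 4 vertices. Extrusion per mm of travel: 0.25 × 0.3 / (π × 1.425²) = 0.011757. Accumulating E over each segment gives final E = 0.6349.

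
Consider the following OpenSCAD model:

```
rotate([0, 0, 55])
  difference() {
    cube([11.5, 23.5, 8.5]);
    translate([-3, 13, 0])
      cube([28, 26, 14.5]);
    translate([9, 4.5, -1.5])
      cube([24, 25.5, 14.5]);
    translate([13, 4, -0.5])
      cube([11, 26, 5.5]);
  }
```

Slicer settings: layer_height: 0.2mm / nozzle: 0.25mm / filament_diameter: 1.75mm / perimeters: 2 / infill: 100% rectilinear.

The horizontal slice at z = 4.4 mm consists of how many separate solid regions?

At z = 4.4 mm: the cube (footprint 11.5×23.5) is included at this height; the 28×26 cube at (-3, 13) contributes its full rectangle; the cube at (9, 4.5) (footprint 24×25.5) is included at this height; the cube at (13, 4) (footprint 11×26) is included at this height; Taking the first minus the rest: starting from the 11.5×23.5 cube, the 28×26 cube at (-3, 13) partially overlaps it — only the 120.75 mm² overlap (of its 728.00 mm²) is removed, clipping the outline; the 24×25.5 cube at (9, 4.5) partially overlaps it — only the 21.25 mm² overlap (of its 612.00 mm²) is removed, clipping the outline; the 11×26 cube at (13, 4) misses the remaining region (no effect) — 1 connected region; (rotated 55° about Z; rotation is an isometry so areas/perimeters/island counts are preserved). The result has 1 disconnected region.

1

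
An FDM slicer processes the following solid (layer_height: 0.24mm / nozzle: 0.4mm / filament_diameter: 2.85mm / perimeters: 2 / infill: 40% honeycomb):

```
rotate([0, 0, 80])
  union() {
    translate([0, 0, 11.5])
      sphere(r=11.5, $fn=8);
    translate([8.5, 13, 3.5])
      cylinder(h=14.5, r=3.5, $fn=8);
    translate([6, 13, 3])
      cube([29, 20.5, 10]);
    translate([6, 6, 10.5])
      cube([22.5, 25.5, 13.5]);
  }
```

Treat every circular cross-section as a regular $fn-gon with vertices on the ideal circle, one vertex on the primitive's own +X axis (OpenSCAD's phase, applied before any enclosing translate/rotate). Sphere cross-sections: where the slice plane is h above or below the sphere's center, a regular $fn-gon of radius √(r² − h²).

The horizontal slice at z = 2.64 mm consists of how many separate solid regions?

1

At z = 2.64 mm: the sphere: section is a regular 8-gon, circumradius = √(r²−h²) = √(11.5²−8.86²) = 7.331; the cylinder at (8.5, 13) is not intersected at this z (z outside [3.5, 18]); the cube at (6, 13) does not reach this height (z outside [3, 13]); the cube at (6, 6) is not intersected at this z (z outside [10.5, 24]); Merging all regions: only the r=11.5 sphere is present, so the union is just that shape — 1 connected region; (rotated 80° about Z; rotation is an isometry so areas/perimeters/island counts are preserved). The result has 1 disconnected region.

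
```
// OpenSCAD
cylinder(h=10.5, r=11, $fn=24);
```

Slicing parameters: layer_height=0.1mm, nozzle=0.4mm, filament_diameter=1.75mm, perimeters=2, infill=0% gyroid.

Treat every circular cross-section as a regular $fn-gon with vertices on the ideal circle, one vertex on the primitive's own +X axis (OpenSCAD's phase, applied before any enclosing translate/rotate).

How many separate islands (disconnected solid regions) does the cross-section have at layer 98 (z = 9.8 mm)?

1

At z = 9.8 mm: the cylinder: section is a regular 24-gon, circumradius r=11. Overall, the cross-section is a single solid region. Island count = 1.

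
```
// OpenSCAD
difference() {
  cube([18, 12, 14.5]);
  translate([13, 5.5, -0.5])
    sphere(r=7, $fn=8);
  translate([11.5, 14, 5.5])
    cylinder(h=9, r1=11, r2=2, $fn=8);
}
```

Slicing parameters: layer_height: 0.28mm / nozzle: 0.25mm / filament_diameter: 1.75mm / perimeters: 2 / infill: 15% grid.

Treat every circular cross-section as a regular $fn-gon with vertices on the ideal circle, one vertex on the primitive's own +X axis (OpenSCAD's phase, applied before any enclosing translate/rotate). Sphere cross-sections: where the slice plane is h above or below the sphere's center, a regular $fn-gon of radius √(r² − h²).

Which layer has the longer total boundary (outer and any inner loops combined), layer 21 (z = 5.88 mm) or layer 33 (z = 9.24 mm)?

Layer 21 (z = 5.88): the cube is present — its section is the full 18×12 rectangle (perimeter 60.00 mm); the r=7 sphere at (13, 5.5) slices to a regular 8-gon of circumradius 2.880 (√(r²−h²) with h=6.38 from center) (perimeter = 2·8·2.880·sin(180°/8) = 17.64 mm); the cone at (11.5, 14) contributes a regular 8-gon of circumradius 10.620 (interpolated between r1=11 and r2=2 at t=0.042) (perimeter = 2·8·10.620·sin(180°/8) = 65.03 mm); Subtracting the remaining from the first: starting from the 18×12 cube, the r=7 sphere at (13, 5.5) lies wholly inside it (removes its full 23.46 mm² and its 17.64 mm outline becomes a hole wall); the cone at (11.5, 14) partially overlaps it — only the 87.67 mm² overlap (of its 319.00 mm²) is removed, clipping the outline — boundary = 60.07 mm. So its perimeter = 60.07 mm. Layer 33 (z = 9.24): the cube is present — its section is the full 18×12 rectangle (perimeter 60.00 mm); the sphere at (13, 5.5) does not reach this height (|z−center|=9.740 > r=7); the cone at (11.5, 14): at t=0.416 of its height the radius interpolates to r₁+(r₂−r₁)t = 7.260, giving a regular 8-gon of that circumradius (perimeter = 2·8·7.260·sin(180°/8) = 44.45 mm); Taking the first minus the rest: starting from the 18×12 cube, the cone at (11.5, 14) partially overlaps it — only the 47.16 mm² overlap (of its 149.08 mm²) is removed, clipping the outline — boundary = 65.03 mm. So its perimeter = 65.03 mm. Layer 33 is larger (65.03 vs 60.07 mm).

layer 33 (z = 9.24 mm)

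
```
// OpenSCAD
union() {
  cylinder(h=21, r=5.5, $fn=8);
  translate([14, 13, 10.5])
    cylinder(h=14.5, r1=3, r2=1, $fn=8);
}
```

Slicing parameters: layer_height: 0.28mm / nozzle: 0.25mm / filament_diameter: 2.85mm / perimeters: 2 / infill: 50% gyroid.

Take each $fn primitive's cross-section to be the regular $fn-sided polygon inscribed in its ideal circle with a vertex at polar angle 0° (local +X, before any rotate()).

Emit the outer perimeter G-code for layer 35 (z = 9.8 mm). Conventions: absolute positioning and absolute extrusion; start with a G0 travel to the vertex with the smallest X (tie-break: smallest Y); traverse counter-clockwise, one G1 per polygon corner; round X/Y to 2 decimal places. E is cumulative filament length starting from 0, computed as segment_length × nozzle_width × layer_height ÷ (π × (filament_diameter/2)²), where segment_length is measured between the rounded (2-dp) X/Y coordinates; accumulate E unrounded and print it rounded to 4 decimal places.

G0 X-5.50 Y0.00 Z9.80
G1 X-3.89 Y-3.89 E0.0462
G1 X0.00 Y-5.50 E0.0924
G1 X3.89 Y-3.89 E0.1386
G1 X5.50 Y0.00 E0.1848
G1 X3.89 Y3.89 E0.2310
G1 X0.00 Y5.50 E0.2772
G1 X-3.89 Y3.89 E0.3234
G1 X-5.50 Y0.00 E0.3696

At z = 9.8 mm: the r=5.5 cylinder gives a regular 8-gon of circumradius 5.5 (constant along its height); the cone at (14, 13) does not reach this height (z outside [10.5, 25]); Taking the union: only the r=5.5 cylinder is present, so the union is just that shape — 1 connected region. The outline is a single polygon with 8 vertices. Extrusion per mm of travel: 0.25 × 0.28 / (π × 1.425²) = 0.010973. Accumulating E over each segment gives final E = 0.3696.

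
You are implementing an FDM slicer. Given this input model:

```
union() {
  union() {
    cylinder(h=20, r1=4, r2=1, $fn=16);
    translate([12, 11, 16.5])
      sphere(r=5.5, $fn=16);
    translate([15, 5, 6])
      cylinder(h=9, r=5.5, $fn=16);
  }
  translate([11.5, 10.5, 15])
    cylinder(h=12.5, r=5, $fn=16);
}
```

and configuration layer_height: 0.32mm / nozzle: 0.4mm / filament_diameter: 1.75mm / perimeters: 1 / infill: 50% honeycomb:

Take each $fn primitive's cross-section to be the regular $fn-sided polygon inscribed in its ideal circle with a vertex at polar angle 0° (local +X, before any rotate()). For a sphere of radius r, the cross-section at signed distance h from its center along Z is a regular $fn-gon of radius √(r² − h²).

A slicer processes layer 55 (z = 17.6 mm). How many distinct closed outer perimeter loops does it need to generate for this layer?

2

At z = 17.6 mm: the cone: at t=0.880 of its height the radius interpolates to r₁+(r₂−r₁)t = 1.360, giving a regular 16-gon of that circumradius; the r=5.5 sphere at (12, 11) slices to a regular 16-gon of circumradius 5.389 (√(r²−h²) with h=1.1 from center); the cylinder at (15, 5) is absent (z outside [6, 15]); Taking the union: the 2 present regions are separate (no shared area or edge), so areas and boundary lengths simply add and each stays a separate island — 2 connected regions; the cylinder at (11.5, 10.5): section is a regular 16-gon, circumradius r=5; Merging all regions: the regions partially overlap (shared area 74.40 mm²), so overlapping operands fuse into one piece — 2 connected regions. The result has 2 disconnected regions.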